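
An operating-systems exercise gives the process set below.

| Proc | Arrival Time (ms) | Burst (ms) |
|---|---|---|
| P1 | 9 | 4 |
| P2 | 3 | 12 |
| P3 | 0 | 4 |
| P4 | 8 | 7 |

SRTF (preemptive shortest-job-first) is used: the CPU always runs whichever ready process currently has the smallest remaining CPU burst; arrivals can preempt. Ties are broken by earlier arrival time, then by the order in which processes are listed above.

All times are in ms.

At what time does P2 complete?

Timeline: | P3 0-4 | P2 4-8 | P4 8-9 | P1 9-13 | P4 13-19 | P2 19-27 |
Completion: P1=13  P2=27  P3=4  P4=19

27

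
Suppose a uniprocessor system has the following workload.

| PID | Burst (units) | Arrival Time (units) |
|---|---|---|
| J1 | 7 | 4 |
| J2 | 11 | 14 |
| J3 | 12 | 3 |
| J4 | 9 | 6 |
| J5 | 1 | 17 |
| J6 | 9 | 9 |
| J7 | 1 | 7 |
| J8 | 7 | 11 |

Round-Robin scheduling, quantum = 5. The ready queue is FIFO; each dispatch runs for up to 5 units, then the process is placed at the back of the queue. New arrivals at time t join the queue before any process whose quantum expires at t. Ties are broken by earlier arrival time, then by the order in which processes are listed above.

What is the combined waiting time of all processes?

Gantt: | idle 0-3 | J3 3-8 | J1 8-13 | J4 13-18 | J7 18-19 | J3 19-24 | J6 24-29 | J8 29-34 | J1 34-36 | J2 36-41 | J5 41-42 | J4 42-46 | J3 46-48 | J6 48-52 | J8 52-54 | J2 54-60 |
Completion: J1=36  J2=60  J3=48  J4=46  J5=42  J6=52  J7=19  J8=54
Turnaround (C−A): J1=32  J2=46  J3=45  J4=40  J5=25  J6=43  J7=12  J8=43
Waiting = turnaround − burst: J1=25, J2=35, J3=33, J4=31, J5=24, J6=34, J7=11, J8=36
Total waiting = 25 + 35 + 33 + 31 + 24 + 34 + 11 + 36 = 229

229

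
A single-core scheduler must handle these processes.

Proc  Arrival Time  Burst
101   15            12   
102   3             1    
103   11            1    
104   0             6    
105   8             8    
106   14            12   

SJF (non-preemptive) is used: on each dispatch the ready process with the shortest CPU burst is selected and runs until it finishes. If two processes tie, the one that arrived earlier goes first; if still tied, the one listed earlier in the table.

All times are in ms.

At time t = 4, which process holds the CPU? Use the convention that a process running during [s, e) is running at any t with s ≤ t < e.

104

Gantt: | 104 0-6 | 102 6-7 | idle 7-8 | 105 8-16 | 103 16-17 | 106 17-29 | 101 29-41 |
Completion: 101=41  102=7  103=17  104=6  105=16  106=29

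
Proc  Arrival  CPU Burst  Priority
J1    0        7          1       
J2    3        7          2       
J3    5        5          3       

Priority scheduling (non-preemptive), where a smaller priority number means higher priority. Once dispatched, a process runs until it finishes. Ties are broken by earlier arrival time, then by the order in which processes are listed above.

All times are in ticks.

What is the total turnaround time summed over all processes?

Gantt: | J1 0-7 | J2 7-14 | J3 14-19 |
Completion: J1=7  J2=14  J3=19
Turnaround (C−A): J1=7  J2=11  J3=14
Turnaround = completion − arrival: J1=7, J2=11, J3=14
Total turnaround = 7 + 11 + 14 = 32

32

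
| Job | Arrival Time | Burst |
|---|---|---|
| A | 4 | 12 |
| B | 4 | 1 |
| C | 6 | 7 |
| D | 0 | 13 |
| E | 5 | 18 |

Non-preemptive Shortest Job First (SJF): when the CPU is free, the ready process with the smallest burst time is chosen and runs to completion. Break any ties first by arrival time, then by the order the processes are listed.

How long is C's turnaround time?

Schedule: | D 0-13 | B 13-14 | C 14-21 | A 21-33 | E 33-51 |
Completion: A=33  B=14  C=21  D=13  E=51
Turnaround(C) = completion − arrival = 21 − 6 = 15

15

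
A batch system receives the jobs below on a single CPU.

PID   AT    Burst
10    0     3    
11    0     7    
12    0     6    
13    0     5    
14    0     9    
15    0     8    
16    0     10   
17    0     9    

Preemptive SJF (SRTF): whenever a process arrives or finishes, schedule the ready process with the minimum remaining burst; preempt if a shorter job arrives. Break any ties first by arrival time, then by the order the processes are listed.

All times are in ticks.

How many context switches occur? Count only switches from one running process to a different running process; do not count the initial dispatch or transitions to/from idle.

Timeline: | 10 0-3 | 13 3-8 | 12 8-14 | 11 14-21 | 15 21-29 | 14 29-38 | 17 38-47 | 16 47-57 |
Completion: 10=3  11=21  12=14  13=8  14=38  15=29  16=57  17=47
Turnaround (C−A): 10=3  11=21  12=14  13=8  14=38  15=29  16=57  17=47

7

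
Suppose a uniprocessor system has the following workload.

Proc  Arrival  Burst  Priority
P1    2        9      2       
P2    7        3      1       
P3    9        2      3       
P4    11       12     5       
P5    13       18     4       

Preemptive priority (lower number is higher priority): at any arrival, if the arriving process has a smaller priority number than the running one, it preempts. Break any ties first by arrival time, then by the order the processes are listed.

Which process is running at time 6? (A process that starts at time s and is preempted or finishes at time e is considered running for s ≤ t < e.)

P1

Schedule: | idle 0-2 | P1 2-7 | P2 7-10 | P1 10-14 | P3 14-16 | P5 16-34 | P4 34-46 |
Completion: P1=14  P2=10  P3=16  P4=46  P5=34
Turnaround (C−A): P1=12  P2=3  P3=7  P4=35  P5=21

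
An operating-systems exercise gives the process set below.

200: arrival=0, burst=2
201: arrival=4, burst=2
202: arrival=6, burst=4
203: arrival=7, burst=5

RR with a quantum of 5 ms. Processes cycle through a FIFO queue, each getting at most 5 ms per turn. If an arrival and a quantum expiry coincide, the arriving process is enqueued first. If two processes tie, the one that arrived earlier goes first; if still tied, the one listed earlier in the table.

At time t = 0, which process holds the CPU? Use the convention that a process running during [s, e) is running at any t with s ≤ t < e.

200

Gantt: | 200 0-2 | idle 2-4 | 201 4-6 | 202 6-10 | 203 10-15 |
Completion: 200=2  201=6  202=10  203=15
Turnaround (C−A): 200=2  201=2  202=4  203=8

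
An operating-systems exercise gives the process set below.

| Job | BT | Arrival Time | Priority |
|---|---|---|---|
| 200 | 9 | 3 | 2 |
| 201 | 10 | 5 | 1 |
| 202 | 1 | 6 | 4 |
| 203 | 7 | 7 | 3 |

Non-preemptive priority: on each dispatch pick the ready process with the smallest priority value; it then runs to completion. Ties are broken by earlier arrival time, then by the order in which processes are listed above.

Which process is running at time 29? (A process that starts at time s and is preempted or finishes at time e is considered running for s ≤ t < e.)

Timeline: | idle 0-3 | 200 3-12 | 201 12-22 | 203 22-29 | 202 29-30 |
Completion: 200=12  201=22  202=30  203=29
Turnaround (C−A): 200=9  201=17  202=24  203=22

202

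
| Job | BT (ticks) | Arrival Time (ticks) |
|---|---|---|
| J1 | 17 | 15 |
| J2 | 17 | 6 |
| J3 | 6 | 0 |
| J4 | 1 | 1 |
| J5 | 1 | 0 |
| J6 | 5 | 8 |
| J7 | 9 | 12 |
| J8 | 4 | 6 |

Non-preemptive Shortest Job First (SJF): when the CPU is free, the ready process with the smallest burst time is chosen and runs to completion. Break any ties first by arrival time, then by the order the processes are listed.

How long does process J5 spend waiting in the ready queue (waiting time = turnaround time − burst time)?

0

Schedule: | J5 0-1 | J4 1-2 | J3 2-8 | J8 8-12 | J6 12-17 | J7 17-26 | J2 26-43 | J1 43-60 |
Completion: J1=60  J2=43  J3=8  J4=2  J5=1  J6=17  J7=26  J8=12
Turnaround (C−A): J1=45  J2=37  J3=8  J4=1  J5=1  J6=9  J7=14  J8=6
Waiting(J5) = turnaround − burst = 1 − 1 = 0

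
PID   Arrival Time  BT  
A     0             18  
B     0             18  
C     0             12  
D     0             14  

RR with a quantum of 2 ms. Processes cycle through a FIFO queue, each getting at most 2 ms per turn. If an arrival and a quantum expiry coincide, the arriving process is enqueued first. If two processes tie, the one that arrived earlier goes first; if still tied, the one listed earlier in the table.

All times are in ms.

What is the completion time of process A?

60

Timeline: | A 0-2 | B 2-4 | C 4-6 | D 6-8 | A 8-10 | B 10-12 | C 12-14 | D 14-16 | A 16-18 | B 18-20 | C 20-22 | D 22-24 | A 24-26 | B 26-28 | C 28-30 | D 30-32 | A 32-34 | B 34-36 | C 36-38 | D 38-40 | A 40-42 | B 42-44 | C 44-46 | D 46-48 | A 48-50 | B 50-52 | D 52-54 | A 54-56 | B 56-58 | A 58-60 | B 60-62 |
Completion: A=60  B=62  C=46  D=54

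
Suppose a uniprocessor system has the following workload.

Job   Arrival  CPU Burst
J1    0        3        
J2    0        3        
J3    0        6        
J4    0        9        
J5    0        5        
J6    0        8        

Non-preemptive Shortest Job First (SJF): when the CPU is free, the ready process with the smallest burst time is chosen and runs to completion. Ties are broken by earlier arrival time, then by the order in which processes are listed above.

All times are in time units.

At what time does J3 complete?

17

Timeline: | J1 0-3 | J2 3-6 | J5 6-11 | J3 11-17 | J6 17-25 | J4 25-34 |
Completion: J1=3  J2=6  J3=17  J4=34  J5=11  J6=25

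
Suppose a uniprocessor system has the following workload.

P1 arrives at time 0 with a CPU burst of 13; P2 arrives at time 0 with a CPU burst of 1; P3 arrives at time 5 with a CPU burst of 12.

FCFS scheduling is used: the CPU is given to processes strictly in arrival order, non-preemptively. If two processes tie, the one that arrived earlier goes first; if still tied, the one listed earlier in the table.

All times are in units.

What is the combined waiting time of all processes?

22

Schedule: | P1 0-13 | P2 13-14 | P3 14-26 |
Completion: P1=13  P2=14  P3=26
Waiting = turnaround − burst: P1=0, P2=13, P3=9
Total waiting = 0 + 13 + 9 = 22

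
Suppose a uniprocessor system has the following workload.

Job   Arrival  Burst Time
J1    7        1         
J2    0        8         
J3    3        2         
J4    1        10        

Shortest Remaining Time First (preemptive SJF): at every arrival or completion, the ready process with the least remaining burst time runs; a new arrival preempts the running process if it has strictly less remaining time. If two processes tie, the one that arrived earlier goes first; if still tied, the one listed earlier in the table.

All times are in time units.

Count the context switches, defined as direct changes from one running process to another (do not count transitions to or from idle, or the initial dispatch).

Timeline: | J2 0-3 | J3 3-5 | J2 5-7 | J1 7-8 | J2 8-11 | J4 11-21 |
Completion: J1=8  J2=11  J3=5  J4=21
Turnaround (C−A): J1=1  J2=11  J3=2  J4=20

5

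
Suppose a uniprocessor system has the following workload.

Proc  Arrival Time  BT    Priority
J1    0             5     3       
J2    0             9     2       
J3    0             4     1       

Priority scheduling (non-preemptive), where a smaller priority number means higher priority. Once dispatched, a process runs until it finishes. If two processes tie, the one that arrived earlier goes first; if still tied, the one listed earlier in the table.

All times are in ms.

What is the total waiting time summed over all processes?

Schedule: | J3 0-4 | J2 4-13 | J1 13-18 |
Completion: J1=18  J2=13  J3=4
Waiting = turnaround − burst: J1=13, J2=4, J3=0
Total waiting = 13 + 4 + 0 = 17

17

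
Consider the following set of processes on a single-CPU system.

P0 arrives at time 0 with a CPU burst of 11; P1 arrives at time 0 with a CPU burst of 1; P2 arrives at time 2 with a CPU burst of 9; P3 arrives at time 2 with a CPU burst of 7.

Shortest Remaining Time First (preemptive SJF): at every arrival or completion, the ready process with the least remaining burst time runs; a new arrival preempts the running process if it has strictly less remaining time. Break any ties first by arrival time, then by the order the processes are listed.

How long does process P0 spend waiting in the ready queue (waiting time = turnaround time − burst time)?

Timeline: | P1 0-1 | P0 1-2 | P3 2-9 | P2 9-18 | P0 18-28 |
Completion: P0=28  P1=1  P2=18  P3=9
Waiting(P0) = turnaround − burst = 28 − 11 = 17

17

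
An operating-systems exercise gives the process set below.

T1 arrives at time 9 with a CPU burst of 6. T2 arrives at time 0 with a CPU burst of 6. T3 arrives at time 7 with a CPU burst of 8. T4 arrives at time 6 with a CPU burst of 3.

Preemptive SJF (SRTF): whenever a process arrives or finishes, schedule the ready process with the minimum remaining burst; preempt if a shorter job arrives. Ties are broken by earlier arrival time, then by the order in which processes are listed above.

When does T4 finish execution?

9

Timeline: | T2 0-6 | T4 6-9 | T1 9-15 | T3 15-23 |
Completion: T1=15  T2=6  T3=23  T4=9
Turnaround (C−A): T1=6  T2=6  T3=16  T4=3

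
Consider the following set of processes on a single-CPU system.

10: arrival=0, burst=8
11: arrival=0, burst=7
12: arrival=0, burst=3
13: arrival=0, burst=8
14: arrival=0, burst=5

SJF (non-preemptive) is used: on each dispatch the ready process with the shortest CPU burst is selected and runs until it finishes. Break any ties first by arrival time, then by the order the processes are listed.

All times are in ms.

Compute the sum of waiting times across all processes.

49

Gantt: | 12 0-3 | 14 3-8 | 11 8-15 | 10 15-23 | 13 23-31 |
Completion: 10=23  11=15  12=3  13=31  14=8
Turnaround (C−A): 10=23  11=15  12=3  13=31  14=8
Waiting = turnaround − burst: 10=15, 11=8, 12=0, 13=23, 14=3
Total waiting = 15 + 8 + 0 + 23 + 3 = 49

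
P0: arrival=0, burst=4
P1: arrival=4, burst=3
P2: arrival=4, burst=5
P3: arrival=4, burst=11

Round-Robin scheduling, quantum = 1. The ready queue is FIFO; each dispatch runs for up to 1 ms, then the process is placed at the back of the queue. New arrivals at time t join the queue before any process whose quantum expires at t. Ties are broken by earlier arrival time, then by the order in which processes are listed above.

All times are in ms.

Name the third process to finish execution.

P2

Gantt: | P0 0-4 | P1 4-5 | P2 5-6 | P3 6-7 | P1 7-8 | P2 8-9 | P3 9-10 | P1 10-11 | P2 11-12 | P3 12-13 | P2 13-14 | P3 14-15 | P2 15-16 | P3 16-23 |
Completion: P0=4  P1=11  P2=16  P3=23
Turnaround (C−A): P0=4  P1=7  P2=12  P3=19
Finish order: P0 → P1 → P2 → P3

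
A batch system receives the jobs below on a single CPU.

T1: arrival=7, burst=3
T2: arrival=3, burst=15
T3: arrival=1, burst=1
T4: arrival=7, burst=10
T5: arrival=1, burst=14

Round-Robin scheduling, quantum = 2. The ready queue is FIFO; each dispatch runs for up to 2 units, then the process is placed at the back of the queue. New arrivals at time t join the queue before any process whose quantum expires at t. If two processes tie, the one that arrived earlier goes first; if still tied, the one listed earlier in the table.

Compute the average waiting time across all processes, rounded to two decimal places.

Timeline: | idle 0-1 | T3 1-2 | T5 2-4 | T2 4-6 | T5 6-8 | T2 8-10 | T1 10-12 | T4 12-14 | T5 14-16 | T2 16-18 | T1 18-19 | T4 19-21 | T5 21-23 | T2 23-25 | T4 25-27 | T5 27-29 | T2 29-31 | T4 31-33 | T5 33-35 | T2 35-37 | T4 37-39 | T5 39-41 | T2 41-44 |
Completion: T1=19  T2=44  T3=2  T4=39  T5=41
Turnaround (C−A): T1=12  T2=41  T3=1  T4=32  T5=40
Waiting times: T1=9, T2=26, T3=0, T4=22, T5=26
Average waiting = (9+26+0+22+26) / 5 = 83/5 = 16.60

16.60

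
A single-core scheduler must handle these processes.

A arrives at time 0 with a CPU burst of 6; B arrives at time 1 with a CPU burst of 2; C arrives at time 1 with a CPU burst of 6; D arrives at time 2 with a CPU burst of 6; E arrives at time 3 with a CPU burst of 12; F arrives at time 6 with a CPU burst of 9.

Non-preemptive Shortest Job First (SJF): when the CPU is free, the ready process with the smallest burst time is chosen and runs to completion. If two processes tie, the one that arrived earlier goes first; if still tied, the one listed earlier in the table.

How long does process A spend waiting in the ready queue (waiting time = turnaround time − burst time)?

0

Timeline: | A 0-6 | B 6-8 | C 8-14 | D 14-20 | F 20-29 | E 29-41 |
Completion: A=6  B=8  C=14  D=20  E=41  F=29
Waiting(A) = turnaround − burst = 6 − 6 = 0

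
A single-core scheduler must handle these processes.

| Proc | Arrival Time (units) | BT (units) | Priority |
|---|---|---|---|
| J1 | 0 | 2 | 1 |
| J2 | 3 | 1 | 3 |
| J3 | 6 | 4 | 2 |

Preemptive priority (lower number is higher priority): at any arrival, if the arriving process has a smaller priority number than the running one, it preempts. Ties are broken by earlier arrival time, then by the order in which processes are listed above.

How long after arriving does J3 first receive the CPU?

Timeline: | J1 0-2 | idle 2-3 | J2 3-4 | idle 4-6 | J3 6-10 |
Completion: J1=2  J2=4  J3=10
Turnaround (C−A): J1=2  J2=1  J3=4
Response(J3) = first start − arrival = 6 − 6 = 0

0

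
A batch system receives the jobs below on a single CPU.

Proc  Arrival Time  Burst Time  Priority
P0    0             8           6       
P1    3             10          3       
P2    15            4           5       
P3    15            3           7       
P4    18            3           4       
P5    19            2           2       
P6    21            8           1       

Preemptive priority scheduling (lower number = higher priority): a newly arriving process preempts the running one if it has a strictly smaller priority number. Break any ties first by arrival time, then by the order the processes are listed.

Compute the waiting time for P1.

Timeline: | P0 0-3 | P1 3-13 | P0 13-15 | P2 15-18 | P4 18-19 | P5 19-21 | P6 21-29 | P4 29-31 | P2 31-32 | P0 32-35 | P3 35-38 |
Completion: P0=35  P1=13  P2=32  P3=38  P4=31  P5=21  P6=29
Turnaround (C−A): P0=35  P1=10  P2=17  P3=23  P4=13  P5=2  P6=8
Waiting(P1) = turnaround − burst = 10 − 10 = 0

0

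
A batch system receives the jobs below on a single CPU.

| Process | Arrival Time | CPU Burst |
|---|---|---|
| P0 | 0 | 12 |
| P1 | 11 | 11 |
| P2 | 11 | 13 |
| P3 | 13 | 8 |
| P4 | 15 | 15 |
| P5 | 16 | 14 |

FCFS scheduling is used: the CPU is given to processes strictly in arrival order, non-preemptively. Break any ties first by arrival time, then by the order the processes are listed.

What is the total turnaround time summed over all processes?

181

Schedule: | P0 0-12 | P1 12-23 | P2 23-36 | P3 36-44 | P4 44-59 | P5 59-73 |
Completion: P0=12  P1=23  P2=36  P3=44  P4=59  P5=73
Turnaround (C−A): P0=12  P1=12  P2=25  P3=31  P4=44  P5=57
Turnaround = completion − arrival: P0=12, P1=12, P2=25, P3=31, P4=44, P5=57
Total turnaround = 12 + 12 + 25 + 31 + 44 + 57 = 181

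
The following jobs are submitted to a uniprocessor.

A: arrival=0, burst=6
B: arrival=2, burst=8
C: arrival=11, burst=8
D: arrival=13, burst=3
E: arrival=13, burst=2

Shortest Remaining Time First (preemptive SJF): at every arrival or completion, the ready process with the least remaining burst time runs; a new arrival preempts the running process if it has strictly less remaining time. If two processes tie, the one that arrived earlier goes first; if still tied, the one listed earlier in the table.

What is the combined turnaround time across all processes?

Schedule: | A 0-6 | B 6-14 | E 14-16 | D 16-19 | C 19-27 |
Completion: A=6  B=14  C=27  D=19  E=16
Turnaround (C−A): A=6  B=12  C=16  D=6  E=3
Turnaround = completion − arrival: A=6, B=12, C=16, D=6, E=3
Total turnaround = 6 + 12 + 16 + 6 + 3 = 43

43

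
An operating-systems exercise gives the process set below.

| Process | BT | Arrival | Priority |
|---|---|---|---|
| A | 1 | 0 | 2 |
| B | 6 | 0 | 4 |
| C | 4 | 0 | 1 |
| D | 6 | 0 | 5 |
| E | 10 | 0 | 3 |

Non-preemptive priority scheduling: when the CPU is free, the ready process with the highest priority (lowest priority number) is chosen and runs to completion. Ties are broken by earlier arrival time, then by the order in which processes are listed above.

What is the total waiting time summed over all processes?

45

Timeline: | C 0-4 | A 4-5 | E 5-15 | B 15-21 | D 21-27 |
Completion: A=5  B=21  C=4  D=27  E=15
Turnaround (C−A): A=5  B=21  C=4  D=27  E=15
Waiting = turnaround − burst: A=4, B=15, C=0, D=21, E=5
Total waiting = 4 + 15 + 0 + 21 + 5 = 45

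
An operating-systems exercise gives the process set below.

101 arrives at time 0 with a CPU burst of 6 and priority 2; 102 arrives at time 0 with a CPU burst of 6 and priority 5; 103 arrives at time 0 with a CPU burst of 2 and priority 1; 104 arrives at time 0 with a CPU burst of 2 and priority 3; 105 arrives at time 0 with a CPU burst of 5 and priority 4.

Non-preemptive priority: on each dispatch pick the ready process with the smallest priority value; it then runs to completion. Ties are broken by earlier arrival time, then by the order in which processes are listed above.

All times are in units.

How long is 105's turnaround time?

15

Gantt: | 103 0-2 | 101 2-8 | 104 8-10 | 105 10-15 | 102 15-21 |
Completion: 101=8  102=21  103=2  104=10  105=15
Turnaround(105) = completion − arrival = 15 − 0 = 15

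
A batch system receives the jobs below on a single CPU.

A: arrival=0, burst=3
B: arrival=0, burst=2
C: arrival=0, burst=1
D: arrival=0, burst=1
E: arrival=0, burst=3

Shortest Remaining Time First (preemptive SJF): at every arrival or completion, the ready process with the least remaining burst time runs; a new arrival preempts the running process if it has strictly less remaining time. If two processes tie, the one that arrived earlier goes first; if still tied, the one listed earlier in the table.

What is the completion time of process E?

10

Gantt: | C 0-1 | D 1-2 | B 2-4 | A 4-7 | E 7-10 |
Completion: A=7  B=4  C=1  D=2  E=10
Turnaround (C−A): A=7  B=4  C=1  D=2  E=10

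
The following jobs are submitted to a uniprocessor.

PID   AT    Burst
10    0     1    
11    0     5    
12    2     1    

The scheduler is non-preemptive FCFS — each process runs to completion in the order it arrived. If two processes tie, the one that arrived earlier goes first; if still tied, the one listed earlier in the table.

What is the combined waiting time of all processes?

5

Timeline: | 10 0-1 | 11 1-6 | 12 6-7 |
Completion: 10=1  11=6  12=7
Waiting = turnaround − burst: 10=0, 11=1, 12=4
Total waiting = 0 + 1 + 4 = 5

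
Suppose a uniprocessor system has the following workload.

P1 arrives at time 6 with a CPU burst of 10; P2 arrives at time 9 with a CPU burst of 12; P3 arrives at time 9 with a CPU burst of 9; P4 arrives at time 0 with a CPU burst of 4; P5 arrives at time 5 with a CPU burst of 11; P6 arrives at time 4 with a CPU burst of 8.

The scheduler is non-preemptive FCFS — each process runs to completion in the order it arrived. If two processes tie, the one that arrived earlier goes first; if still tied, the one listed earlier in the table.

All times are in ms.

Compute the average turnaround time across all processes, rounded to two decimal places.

23.00

Timeline: | P4 0-4 | P6 4-12 | P5 12-23 | P1 23-33 | P2 33-45 | P3 45-54 |
Completion: P1=33  P2=45  P3=54  P4=4  P5=23  P6=12
Turnaround (C−A): P1=27  P2=36  P3=45  P4=4  P5=18  P6=8
Turnaround times: P1=27, P2=36, P3=45, P4=4, P5=18, P6=8
Average turnaround = (27+36+45+4+18+8) / 6 = 138/6 = 23.00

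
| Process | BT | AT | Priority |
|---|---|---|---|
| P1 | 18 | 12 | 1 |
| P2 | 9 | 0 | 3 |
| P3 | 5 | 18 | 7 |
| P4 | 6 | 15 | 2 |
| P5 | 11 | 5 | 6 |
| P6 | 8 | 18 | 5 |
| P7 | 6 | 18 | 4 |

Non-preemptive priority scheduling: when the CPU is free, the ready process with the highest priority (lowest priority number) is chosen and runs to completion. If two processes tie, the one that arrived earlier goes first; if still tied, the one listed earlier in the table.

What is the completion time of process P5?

20

Schedule: | P2 0-9 | P5 9-20 | P1 20-38 | P4 38-44 | P7 44-50 | P6 50-58 | P3 58-63 |
Completion: P1=38  P2=9  P3=63  P4=44  P5=20  P6=58  P7=50
Turnaround (C−A): P1=26  P2=9  P3=45  P4=29  P5=15  P6=40  P7=32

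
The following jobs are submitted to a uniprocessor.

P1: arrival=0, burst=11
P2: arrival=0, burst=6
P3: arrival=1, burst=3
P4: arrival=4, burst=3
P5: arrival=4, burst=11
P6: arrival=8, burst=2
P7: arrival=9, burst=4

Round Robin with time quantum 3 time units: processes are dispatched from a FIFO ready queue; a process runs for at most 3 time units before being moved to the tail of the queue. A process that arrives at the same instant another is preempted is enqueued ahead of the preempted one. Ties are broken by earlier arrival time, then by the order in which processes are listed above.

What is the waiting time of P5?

25

Gantt: | P1 0-3 | P2 3-6 | P3 6-9 | P1 9-12 | P4 12-15 | P5 15-18 | P2 18-21 | P6 21-23 | P7 23-26 | P1 26-29 | P5 29-32 | P7 32-33 | P1 33-35 | P5 35-40 |
Completion: P1=35  P2=21  P3=9  P4=15  P5=40  P6=23  P7=33
Waiting(P5) = turnaround − burst = 36 − 11 = 25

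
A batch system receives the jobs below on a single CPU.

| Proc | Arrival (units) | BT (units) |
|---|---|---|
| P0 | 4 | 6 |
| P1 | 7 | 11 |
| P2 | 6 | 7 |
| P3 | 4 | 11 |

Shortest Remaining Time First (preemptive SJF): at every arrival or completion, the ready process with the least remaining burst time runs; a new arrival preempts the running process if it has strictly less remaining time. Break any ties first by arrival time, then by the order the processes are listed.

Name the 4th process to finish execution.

Gantt: | idle 0-4 | P0 4-10 | P2 10-17 | P3 17-28 | P1 28-39 |
Completion: P0=10  P1=39  P2=17  P3=28
Turnaround (C−A): P0=6  P1=32  P2=11  P3=24
Finish order: P0 → P2 → P3 → P1

P1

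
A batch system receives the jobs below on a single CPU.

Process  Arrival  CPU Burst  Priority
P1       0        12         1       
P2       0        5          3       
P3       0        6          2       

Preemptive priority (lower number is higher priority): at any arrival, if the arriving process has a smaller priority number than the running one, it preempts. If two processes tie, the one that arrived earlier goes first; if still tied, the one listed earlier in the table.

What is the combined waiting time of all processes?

Gantt: | P1 0-12 | P3 12-18 | P2 18-23 |
Completion: P1=12  P2=23  P3=18
Turnaround (C−A): P1=12  P2=23  P3=18
Waiting = turnaround − burst: P1=0, P2=18, P3=12
Total waiting = 0 + 18 + 12 = 30

30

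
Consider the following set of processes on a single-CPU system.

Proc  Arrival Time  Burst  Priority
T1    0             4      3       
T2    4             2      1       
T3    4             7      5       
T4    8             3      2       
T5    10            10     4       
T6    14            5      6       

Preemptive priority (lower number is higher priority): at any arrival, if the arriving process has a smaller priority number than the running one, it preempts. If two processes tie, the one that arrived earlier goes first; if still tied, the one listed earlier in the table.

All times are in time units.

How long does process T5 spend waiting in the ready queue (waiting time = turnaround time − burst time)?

Timeline: | T1 0-4 | T2 4-6 | T3 6-8 | T4 8-11 | T5 11-21 | T3 21-26 | T6 26-31 |
Completion: T1=4  T2=6  T3=26  T4=11  T5=21  T6=31
Turnaround (C−A): T1=4  T2=2  T3=22  T4=3  T5=11  T6=17
Waiting(T5) = turnaround − burst = 11 − 10 = 1

1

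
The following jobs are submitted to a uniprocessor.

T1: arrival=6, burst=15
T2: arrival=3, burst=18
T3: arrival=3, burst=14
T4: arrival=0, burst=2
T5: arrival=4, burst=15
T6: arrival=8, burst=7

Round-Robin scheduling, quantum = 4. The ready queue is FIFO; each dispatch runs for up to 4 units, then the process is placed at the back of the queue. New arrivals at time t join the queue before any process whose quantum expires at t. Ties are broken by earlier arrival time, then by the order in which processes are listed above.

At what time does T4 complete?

Schedule: | T4 0-2 | idle 2-3 | T2 3-7 | T3 7-11 | T5 11-15 | T1 15-19 | T2 19-23 | T6 23-27 | T3 27-31 | T5 31-35 | T1 35-39 | T2 39-43 | T6 43-46 | T3 46-50 | T5 50-54 | T1 54-58 | T2 58-62 | T3 62-64 | T5 64-67 | T1 67-70 | T2 70-72 |
Completion: T1=70  T2=72  T3=64  T4=2  T5=67  T6=46

2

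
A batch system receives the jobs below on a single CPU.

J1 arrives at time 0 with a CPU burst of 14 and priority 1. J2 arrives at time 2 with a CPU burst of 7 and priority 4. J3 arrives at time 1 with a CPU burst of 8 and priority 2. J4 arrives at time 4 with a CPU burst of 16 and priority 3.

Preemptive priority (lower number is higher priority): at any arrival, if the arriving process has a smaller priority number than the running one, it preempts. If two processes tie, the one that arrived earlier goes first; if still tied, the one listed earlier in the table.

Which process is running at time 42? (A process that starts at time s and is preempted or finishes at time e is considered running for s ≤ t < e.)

J2

Gantt: | J1 0-14 | J3 14-22 | J4 22-38 | J2 38-45 |
Completion: J1=14  J2=45  J3=22  J4=38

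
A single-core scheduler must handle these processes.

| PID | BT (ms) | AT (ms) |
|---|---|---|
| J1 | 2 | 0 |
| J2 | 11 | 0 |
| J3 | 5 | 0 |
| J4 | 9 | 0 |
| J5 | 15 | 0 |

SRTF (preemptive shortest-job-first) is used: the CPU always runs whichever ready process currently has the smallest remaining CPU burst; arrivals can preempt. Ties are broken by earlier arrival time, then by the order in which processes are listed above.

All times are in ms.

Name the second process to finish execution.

J3

Timeline: | J1 0-2 | J3 2-7 | J4 7-16 | J2 16-27 | J5 27-42 |
Completion: J1=2  J2=27  J3=7  J4=16  J5=42
Turnaround (C−A): J1=2  J2=27  J3=7  J4=16  J5=42
Finish order: J1 → J3 → J4 → J2 → J5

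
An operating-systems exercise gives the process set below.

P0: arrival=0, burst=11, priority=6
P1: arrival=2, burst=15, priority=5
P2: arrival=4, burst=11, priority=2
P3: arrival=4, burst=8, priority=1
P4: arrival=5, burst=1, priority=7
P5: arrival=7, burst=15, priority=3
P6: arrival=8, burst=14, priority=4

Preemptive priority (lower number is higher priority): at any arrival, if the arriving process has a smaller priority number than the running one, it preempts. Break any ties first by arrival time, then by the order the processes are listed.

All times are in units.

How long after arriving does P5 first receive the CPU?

Timeline: | P0 0-2 | P1 2-4 | P3 4-12 | P2 12-23 | P5 23-38 | P6 38-52 | P1 52-65 | P0 65-74 | P4 74-75 |
Completion: P0=74  P1=65  P2=23  P3=12  P4=75  P5=38  P6=52
Turnaround (C−A): P0=74  P1=63  P2=19  P3=8  P4=70  P5=31  P6=44
Response(P5) = first start − arrival = 23 − 7 = 16

16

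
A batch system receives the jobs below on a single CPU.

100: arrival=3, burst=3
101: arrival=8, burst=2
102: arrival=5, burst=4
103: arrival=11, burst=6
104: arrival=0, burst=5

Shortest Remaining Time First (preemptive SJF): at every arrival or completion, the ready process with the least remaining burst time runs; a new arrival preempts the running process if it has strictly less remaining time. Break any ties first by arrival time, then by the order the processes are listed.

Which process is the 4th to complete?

102

Timeline: | 104 0-5 | 100 5-8 | 101 8-10 | 102 10-14 | 103 14-20 |
Completion: 100=8  101=10  102=14  103=20  104=5
Turnaround (C−A): 100=5  101=2  102=9  103=9  104=5
Finish order: 104 → 100 → 101 → 102 → 103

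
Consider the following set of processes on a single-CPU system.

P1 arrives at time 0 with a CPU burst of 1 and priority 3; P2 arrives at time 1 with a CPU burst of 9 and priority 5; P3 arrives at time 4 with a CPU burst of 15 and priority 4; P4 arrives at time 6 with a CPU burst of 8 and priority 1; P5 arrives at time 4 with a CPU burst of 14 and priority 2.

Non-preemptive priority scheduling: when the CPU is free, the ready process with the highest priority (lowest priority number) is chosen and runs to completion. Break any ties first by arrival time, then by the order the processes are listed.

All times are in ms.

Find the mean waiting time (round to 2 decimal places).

Schedule: | P1 0-1 | P2 1-10 | P4 10-18 | P5 18-32 | P3 32-47 |
Completion: P1=1  P2=10  P3=47  P4=18  P5=32
Turnaround (C−A): P1=1  P2=9  P3=43  P4=12  P5=28
Waiting times: P1=0, P2=0, P3=28, P4=4, P5=14
Average waiting = (0+0+28+4+14) / 5 = 46/5 = 9.20

9.20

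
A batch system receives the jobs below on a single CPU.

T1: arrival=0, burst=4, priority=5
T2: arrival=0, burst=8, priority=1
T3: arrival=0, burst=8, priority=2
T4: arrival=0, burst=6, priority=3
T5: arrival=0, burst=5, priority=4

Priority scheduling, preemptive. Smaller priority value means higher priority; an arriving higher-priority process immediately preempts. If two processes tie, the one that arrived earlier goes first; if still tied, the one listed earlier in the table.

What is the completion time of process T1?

Timeline: | T2 0-8 | T3 8-16 | T4 16-22 | T5 22-27 | T1 27-31 |
Completion: T1=31  T2=8  T3=16  T4=22  T5=27
Turnaround (C−A): T1=31  T2=8  T3=16  T4=22  T5=27

31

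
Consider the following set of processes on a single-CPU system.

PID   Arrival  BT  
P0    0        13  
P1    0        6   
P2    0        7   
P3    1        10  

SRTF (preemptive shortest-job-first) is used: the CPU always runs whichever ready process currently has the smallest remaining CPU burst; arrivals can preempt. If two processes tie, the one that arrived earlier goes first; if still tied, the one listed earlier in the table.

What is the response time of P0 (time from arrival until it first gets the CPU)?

23

Timeline: | P1 0-6 | P2 6-13 | P3 13-23 | P0 23-36 |
Completion: P0=36  P1=6  P2=13  P3=23
Response(P0) = first start − arrival = 23 − 0 = 23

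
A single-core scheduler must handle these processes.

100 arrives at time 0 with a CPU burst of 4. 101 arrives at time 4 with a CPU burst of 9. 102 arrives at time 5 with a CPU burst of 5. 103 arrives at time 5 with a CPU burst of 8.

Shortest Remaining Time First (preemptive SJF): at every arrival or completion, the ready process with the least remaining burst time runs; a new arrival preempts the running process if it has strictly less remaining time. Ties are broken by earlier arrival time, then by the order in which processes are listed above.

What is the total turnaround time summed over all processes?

44

Gantt: | 100 0-4 | 101 4-5 | 102 5-10 | 101 10-18 | 103 18-26 |
Completion: 100=4  101=18  102=10  103=26
Turnaround (C−A): 100=4  101=14  102=5  103=21
Turnaround = completion − arrival: 100=4, 101=14, 102=5, 103=21
Total turnaround = 4 + 14 + 5 + 21 = 44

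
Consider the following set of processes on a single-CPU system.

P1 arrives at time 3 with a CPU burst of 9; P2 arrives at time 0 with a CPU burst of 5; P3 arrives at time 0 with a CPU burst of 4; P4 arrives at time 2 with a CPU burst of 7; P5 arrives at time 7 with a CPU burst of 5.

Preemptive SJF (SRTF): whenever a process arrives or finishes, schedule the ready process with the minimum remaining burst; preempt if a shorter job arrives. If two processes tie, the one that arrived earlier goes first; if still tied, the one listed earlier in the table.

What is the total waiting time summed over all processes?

Schedule: | P3 0-4 | P2 4-9 | P5 9-14 | P4 14-21 | P1 21-30 |
Completion: P1=30  P2=9  P3=4  P4=21  P5=14
Turnaround (C−A): P1=27  P2=9  P3=4  P4=19  P5=7
Waiting = turnaround − burst: P1=18, P2=4, P3=0, P4=12, P5=2
Total waiting = 18 + 4 + 0 + 12 + 2 = 36

36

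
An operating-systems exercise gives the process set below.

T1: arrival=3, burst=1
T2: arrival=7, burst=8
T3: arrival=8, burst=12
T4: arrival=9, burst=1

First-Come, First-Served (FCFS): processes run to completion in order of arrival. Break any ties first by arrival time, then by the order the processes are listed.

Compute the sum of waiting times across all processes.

Gantt: | idle 0-3 | T1 3-4 | idle 4-7 | T2 7-15 | T3 15-27 | T4 27-28 |
Completion: T1=4  T2=15  T3=27  T4=28
Turnaround (C−A): T1=1  T2=8  T3=19  T4=19
Waiting = turnaround − burst: T1=0, T2=0, T3=7, T4=18
Total waiting = 0 + 0 + 7 + 18 = 25

25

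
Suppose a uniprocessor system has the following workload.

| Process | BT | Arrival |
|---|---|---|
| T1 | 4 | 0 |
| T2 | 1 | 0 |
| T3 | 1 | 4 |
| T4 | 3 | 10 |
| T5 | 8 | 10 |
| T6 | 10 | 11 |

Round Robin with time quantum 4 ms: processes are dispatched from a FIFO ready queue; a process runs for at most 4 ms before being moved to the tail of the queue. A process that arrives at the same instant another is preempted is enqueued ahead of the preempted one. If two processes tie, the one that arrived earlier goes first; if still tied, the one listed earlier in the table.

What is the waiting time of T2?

4

Gantt: | T1 0-4 | T2 4-5 | T3 5-6 | idle 6-10 | T4 10-13 | T5 13-17 | T6 17-21 | T5 21-25 | T6 25-31 |
Completion: T1=4  T2=5  T3=6  T4=13  T5=25  T6=31
Turnaround (C−A): T1=4  T2=5  T3=2  T4=3  T5=15  T6=20
Waiting(T2) = turnaround − burst = 5 − 1 = 4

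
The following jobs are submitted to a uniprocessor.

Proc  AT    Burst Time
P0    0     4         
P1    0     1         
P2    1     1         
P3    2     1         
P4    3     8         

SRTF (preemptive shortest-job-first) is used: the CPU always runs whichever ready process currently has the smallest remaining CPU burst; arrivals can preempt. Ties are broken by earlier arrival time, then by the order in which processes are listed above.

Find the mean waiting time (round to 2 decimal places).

1.40

Gantt: | P1 0-1 | P2 1-2 | P3 2-3 | P0 3-7 | P4 7-15 |
Completion: P0=7  P1=1  P2=2  P3=3  P4=15
Turnaround (C−A): P0=7  P1=1  P2=1  P3=1  P4=12
Waiting times: P0=3, P1=0, P2=0, P3=0, P4=4
Average waiting = (3+0+0+0+4) / 5 = 7/5 = 1.40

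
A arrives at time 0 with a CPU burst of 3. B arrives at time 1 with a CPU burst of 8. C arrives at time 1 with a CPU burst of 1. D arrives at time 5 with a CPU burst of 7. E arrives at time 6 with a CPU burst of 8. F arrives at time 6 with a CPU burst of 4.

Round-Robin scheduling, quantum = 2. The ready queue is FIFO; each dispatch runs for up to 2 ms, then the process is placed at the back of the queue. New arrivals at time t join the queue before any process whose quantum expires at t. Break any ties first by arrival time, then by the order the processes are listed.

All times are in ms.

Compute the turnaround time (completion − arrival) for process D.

Gantt: | A 0-2 | B 2-4 | C 4-5 | A 5-6 | B 6-8 | D 8-10 | E 10-12 | F 12-14 | B 14-16 | D 16-18 | E 18-20 | F 20-22 | B 22-24 | D 24-26 | E 26-28 | D 28-29 | E 29-31 |
Completion: A=6  B=24  C=5  D=29  E=31  F=22
Turnaround (C−A): A=6  B=23  C=4  D=24  E=25  F=16
Turnaround(D) = completion − arrival = 29 − 5 = 24

24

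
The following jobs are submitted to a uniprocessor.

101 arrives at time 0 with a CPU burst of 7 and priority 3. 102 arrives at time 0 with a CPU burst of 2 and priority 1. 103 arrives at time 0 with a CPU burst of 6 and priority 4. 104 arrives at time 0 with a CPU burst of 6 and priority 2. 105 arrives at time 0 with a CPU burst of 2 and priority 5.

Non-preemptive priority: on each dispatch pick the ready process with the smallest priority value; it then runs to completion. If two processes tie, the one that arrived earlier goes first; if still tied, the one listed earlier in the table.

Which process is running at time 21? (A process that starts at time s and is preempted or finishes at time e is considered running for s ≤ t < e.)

Gantt: | 102 0-2 | 104 2-8 | 101 8-15 | 103 15-21 | 105 21-23 |
Completion: 101=15  102=2  103=21  104=8  105=23
Turnaround (C−A): 101=15  102=2  103=21  104=8  105=23

105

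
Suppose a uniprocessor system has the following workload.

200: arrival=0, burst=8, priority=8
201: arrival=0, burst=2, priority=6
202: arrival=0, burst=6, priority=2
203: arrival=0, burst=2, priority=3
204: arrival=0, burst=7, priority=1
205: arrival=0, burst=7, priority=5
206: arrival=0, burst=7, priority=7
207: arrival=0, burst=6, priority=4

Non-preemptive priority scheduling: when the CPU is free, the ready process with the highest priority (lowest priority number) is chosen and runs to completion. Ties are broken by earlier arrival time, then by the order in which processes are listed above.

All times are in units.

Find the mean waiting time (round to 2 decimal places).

18.88

Gantt: | 204 0-7 | 202 7-13 | 203 13-15 | 207 15-21 | 205 21-28 | 201 28-30 | 206 30-37 | 200 37-45 |
Completion: 200=45  201=30  202=13  203=15  204=7  205=28  206=37  207=21
Turnaround (C−A): 200=45  201=30  202=13  203=15  204=7  205=28  206=37  207=21
Waiting times: 200=37, 201=28, 202=7, 203=13, 204=0, 205=21, 206=30, 207=15
Average waiting = (37+28+7+13+0+21+30+15) / 8 = 151/8 = 18.88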